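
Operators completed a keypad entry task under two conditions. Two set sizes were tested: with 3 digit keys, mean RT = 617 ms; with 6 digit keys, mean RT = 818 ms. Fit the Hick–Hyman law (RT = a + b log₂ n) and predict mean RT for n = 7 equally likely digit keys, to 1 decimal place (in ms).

862.7 ms

Solve the two-equation system in a and b:
  b = (818 − 617) / (log₂ 6 − log₂ 3) = 201 / (2.5850 − 1.5850) = 201.000 ms/bit
  a = 617 − 201.000 × 1.5850 = 298.423 ms
Then RT(7) = 298.423 + 201.000 × log₂ 7 = 298.423 + 201.000 × 2.8074 ≈ 862.701 ms.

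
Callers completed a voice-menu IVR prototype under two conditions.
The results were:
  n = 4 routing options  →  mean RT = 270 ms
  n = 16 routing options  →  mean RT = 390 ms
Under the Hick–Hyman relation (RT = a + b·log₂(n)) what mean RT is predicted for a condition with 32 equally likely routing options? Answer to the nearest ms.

450 ms

RT is linear in log₂ n, so two points fix the line:
  b = (390 − 270) / (log₂ 16 − log₂ 4) = 120 / (4 − 2) = 60 ms/bit
  a = 270 − 60 × 2 = 150 ms
Then RT(32) = 150 + 60 × log₂ 32 = 150 + 60 × 5 ≈ 450.000 ms.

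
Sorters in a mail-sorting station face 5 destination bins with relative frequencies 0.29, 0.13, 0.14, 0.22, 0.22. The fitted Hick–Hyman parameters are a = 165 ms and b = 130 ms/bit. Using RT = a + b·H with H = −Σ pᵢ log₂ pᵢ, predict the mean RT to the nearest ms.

459 ms

Entropy contributions −pᵢ log₂ pᵢ: 0.5179, 0.3826, 0.3971, 0.4806, 0.4806; sum H = 2.2588 bits.
RT = a + bH = 165 + 130·2.2588 = 458.64 ms.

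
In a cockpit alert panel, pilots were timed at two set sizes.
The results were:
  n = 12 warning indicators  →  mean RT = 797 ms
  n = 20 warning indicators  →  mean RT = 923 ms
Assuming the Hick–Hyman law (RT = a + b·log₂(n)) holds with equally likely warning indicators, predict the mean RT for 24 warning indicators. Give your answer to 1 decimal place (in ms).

968.0 ms

Solve the two-equation system in a and b:
  b = (923 − 797) / (log₂ 20 − log₂ 12) = 126 / (4.3219 − 3.5850) = 170.971 ms/bit
  a = 797 − 170.971 × 3.5850 = 184.074 ms
Then RT(24) = 184.074 + 170.971 × log₂ 24 = 184.074 + 170.971 × 4.5850 ≈ 967.971 ms.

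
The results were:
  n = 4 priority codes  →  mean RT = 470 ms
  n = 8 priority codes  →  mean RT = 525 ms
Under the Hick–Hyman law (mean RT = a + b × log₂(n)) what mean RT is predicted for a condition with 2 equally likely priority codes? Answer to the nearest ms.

415 ms

Fit slope and intercept:
  b = (525 − 470) / (log₂ 8 − log₂ 4) = 55 / (3 − 2) = 55 ms/bit
  a = 470 − 55 × 2 = 360 ms
Then RT(2) = 360 + 55 × log₂ 2 = 360 + 55 × 1 ≈ 415.000 ms.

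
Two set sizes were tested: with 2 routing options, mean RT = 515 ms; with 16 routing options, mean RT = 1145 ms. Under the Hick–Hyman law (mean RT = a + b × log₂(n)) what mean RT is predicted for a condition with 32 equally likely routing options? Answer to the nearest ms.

Fit slope and intercept:
  b = (1145 − 515) / (log₂ 16 − log₂ 2) = 630 / (4 − 1) = 210 ms/bit
  a = 515 − 210 × 1 = 305 ms
Then RT(32) = 305 + 210 × log₂ 32 = 305 + 210 × 5 ≈ 1355.000 ms.

1355 ms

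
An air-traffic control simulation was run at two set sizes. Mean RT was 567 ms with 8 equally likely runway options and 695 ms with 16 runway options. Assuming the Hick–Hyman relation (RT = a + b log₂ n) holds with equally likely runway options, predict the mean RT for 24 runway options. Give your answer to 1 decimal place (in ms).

Solve the two-equation system in a and b:
  b = (695 − 567) / (log₂ 16 − log₂ 8) = 128 / (4 − 3) = 128.000 ms/bit
  a = 567 − 128.000 × 3 = 183.000 ms
Then RT(24) = 183.000 + 128.000 × log₂ 24 = 183.000 + 128.000 × 4.5850 ≈ 769.875 ms.

769.9 ms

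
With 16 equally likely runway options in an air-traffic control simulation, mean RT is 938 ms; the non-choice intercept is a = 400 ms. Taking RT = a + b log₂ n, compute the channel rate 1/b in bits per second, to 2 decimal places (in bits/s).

7.43 bits/s

b = (938 − 400)/log₂ 16 = 538/4 = 134.500 ms per bit = 0.13450 s/bit; the reciprocal is 7.435 bits/s.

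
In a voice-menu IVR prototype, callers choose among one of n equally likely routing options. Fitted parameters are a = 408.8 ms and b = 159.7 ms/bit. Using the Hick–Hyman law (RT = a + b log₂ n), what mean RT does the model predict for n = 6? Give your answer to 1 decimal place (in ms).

821.6 ms

log₂(6) = 2.5850 bits, so RT = 408.8 + 159.7 × 2.5850 ≈ 821.619 ms.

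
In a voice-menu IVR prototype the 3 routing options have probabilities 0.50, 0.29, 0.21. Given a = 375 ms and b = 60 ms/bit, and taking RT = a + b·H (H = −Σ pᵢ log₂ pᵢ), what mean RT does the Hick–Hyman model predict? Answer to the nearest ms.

Entropy contributions −pᵢ log₂ pᵢ: 0.5000, 0.5179, 0.4728; sum H = 1.4907 bits.
RT = a + bH = 375 + 60·1.4907 = 464.44 ms.

464 ms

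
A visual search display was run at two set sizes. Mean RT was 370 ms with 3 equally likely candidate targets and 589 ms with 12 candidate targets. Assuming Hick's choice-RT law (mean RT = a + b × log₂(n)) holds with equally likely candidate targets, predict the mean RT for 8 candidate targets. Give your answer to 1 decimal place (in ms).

524.9 ms

Fit slope and intercept:
  b = (589 − 370) / (log₂ 12 − log₂ 3) = 219 / (3.5850 − 1.5850) = 109.500 ms/bit
  a = 370 − 109.500 × 1.5850 = 196.447 ms
Then RT(8) = 196.447 + 109.500 × log₂ 8 = 196.447 + 109.500 × 3 ≈ 524.947 ms.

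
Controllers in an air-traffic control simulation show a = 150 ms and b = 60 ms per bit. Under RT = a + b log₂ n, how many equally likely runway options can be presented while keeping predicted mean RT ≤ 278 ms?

Set 150 + 60·log₂ n ≤ 278 → log₂ n ≤ (278 − 150)/60 = 2.1333.
So n ≤ 2^2.1333 = 4.387; the largest integer n is 4.

4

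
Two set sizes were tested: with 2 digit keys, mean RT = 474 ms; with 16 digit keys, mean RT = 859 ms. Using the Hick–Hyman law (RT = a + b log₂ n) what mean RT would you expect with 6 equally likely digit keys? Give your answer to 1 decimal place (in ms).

Solve the two-equation system in a and b:
  b = (859 − 474) / (log₂ 16 − log₂ 2) = 385 / (4 − 1) = 128.333 ms/bit
  a = 474 − 128.333 × 1 = 345.667 ms
Then RT(6) = 345.667 + 128.333 × log₂ 6 = 345.667 + 128.333 × 2.5850 ≈ 677.404 ms.

677.4 ms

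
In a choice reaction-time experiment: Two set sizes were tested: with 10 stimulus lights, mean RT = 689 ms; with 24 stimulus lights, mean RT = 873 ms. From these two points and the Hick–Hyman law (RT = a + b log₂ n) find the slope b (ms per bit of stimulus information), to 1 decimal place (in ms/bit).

145.7 ms/bit

Slope: b = (873 − 689) / (log₂ 24 − log₂ 10) = 184/1.2630 = 145.681 ms/bit.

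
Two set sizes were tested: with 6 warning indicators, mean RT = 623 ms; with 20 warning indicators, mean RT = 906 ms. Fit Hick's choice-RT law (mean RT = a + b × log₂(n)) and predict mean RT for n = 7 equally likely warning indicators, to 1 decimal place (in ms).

Fit slope and intercept:
  b = (906 − 623) / (log₂ 20 − log₂ 6) = 283 / (4.3219 − 2.5850) = 162.928 ms/bit
  a = 623 − 162.928 × 2.5850 = 201.838 ms
Then RT(7) = 201.838 + 162.928 × log₂ 7 = 201.838 + 162.928 × 2.8074 ≈ 659.234 ms.

659.2 ms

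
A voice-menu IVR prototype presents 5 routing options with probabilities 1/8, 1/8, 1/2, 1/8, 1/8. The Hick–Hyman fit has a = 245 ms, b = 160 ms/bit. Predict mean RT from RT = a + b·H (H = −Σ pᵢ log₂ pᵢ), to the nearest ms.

565 ms

Each term −pᵢ log₂ pᵢ: 0.125·3 + 0.125·3 + 0.5·1 + 0.125·3 + 0.125·3; summed, H = 2.000 bits.
Mean RT = a + bH = 245 + 160·2.000 = 565.00 ms.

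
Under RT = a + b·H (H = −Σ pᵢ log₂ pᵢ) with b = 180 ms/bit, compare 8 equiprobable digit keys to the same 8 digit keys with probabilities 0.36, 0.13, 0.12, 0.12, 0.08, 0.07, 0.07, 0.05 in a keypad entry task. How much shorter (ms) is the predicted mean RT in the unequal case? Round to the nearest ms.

55 ms

Equiprobable entropy H₀ = log₂ 8 = 3.0000 bits.
Skewed entropy H = −Σ pᵢ log₂ pᵢ = 2.6921 bits.
ΔRT = b·(H₀ − H) = 180 × 0.3079 = 55.42 ms.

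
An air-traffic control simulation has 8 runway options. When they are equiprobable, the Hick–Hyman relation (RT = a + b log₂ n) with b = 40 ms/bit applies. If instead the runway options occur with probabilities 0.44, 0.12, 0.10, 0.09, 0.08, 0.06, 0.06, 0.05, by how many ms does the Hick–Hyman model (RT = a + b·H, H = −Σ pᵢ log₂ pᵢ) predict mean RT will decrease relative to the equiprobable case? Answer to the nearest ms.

Equiprobable entropy H₀ = log₂ 8 = 3.0000 bits.
Skewed entropy H = −Σ pᵢ log₂ pᵢ = 2.5277 bits.
ΔRT = b·(H₀ − H) = 40 × 0.4723 = 18.89 ms.

19 ms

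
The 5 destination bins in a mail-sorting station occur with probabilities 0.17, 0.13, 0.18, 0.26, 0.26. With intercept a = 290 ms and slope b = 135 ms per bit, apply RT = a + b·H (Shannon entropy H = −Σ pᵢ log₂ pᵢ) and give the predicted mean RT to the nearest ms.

Entropy contributions −pᵢ log₂ pᵢ: 0.4346, 0.3826, 0.4453, 0.5053, 0.5053; sum H = 2.2731 bits.
RT = a + bH = 290 + 135·2.2731 = 596.87 ms.

597 ms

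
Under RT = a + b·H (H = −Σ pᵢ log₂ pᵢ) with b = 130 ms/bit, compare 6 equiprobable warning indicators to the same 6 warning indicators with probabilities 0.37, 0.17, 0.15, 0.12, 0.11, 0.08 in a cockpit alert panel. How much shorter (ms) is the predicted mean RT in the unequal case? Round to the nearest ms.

Equiprobable entropy H₀ = log₂ 6 = 2.5850 bits.
Skewed entropy H = −Σ pᵢ log₂ pᵢ = 2.3847 bits.
ΔRT = b·(H₀ − H) = 130 × 0.2002 = 26.03 ms.

26 ms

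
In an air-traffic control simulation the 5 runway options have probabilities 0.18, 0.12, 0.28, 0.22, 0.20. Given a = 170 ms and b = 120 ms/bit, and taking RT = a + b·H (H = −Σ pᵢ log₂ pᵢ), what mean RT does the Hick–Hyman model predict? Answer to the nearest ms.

H = 0.18·log₂(1/0.18) + 0.12·log₂(1/0.12) + 0.28·log₂(1/0.28) + 0.22·log₂(1/0.22) + 0.20·log₂(1/0.20) = 2.2716 bits.
RT = 170 + 120 × 2.2716 = 442.59 ms.

443 ms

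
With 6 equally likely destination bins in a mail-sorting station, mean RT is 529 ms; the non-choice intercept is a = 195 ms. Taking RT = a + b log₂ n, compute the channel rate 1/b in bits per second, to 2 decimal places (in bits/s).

7.74 bits/s

b = (529 − 195)/log₂ 6 = 334/2.5850 = 129.209 ms per bit = 0.12921 s/bit; the reciprocal is 7.739 bits/s.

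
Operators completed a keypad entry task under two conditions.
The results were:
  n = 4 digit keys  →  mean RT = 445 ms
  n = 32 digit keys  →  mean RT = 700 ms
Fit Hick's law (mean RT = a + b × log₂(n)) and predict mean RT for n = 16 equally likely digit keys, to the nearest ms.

615 ms

RT is linear in log₂ n, so two points fix the line:
  b = (700 − 445) / (log₂ 32 − log₂ 4) = 255 / (5 − 2) = 85 ms/bit
  a = 445 − 85 × 2 = 275 ms
Then RT(16) = 275 + 85 × log₂ 16 = 275 + 85 × 4 ≈ 615.000 ms.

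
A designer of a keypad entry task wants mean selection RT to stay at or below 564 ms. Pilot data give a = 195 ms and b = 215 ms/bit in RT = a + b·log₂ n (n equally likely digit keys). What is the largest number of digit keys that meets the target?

3

Set 195 + 215·log₂ n ≤ 564 → log₂ n ≤ (564 − 195)/215 = 1.7163.
So n ≤ 2^1.7163 = 3.286; the largest integer n is 3.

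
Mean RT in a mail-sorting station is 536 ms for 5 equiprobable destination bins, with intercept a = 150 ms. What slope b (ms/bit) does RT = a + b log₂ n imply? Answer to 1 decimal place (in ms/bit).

166.2 ms/bit

5 alternatives carry log₂ 5 = 2.3219 bits; the choice cost is 536 − 150 = 386 ms, so b = 386/2.3219 = 166.241 ms/bit.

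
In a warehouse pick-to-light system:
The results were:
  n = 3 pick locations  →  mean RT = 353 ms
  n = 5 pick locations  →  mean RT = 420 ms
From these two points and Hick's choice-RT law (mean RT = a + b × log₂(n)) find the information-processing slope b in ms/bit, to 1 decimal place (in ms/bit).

90.9 ms/bit

Slope: b = (420 − 353) / (log₂ 5 − log₂ 3) = 67/0.7370 = 90.913 ms/bit.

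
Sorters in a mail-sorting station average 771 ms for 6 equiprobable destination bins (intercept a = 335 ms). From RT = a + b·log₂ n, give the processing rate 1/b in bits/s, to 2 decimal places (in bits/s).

5.93 bits/s

Choice component = 771 − 335 = 436 ms over log₂(6) = 2.5850 bits.
b = 436 / 2.5850 = 168.668 ms/bit, so 1/b = 5.929 bits/s.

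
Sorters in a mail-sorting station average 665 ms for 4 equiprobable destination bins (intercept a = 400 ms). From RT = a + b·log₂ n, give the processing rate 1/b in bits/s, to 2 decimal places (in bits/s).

7.55 bits/s

b = (665 − 400)/log₂ 4 = 265/2 = 132.500 ms per bit = 0.13250 s/bit; the reciprocal is 7.547 bits/s.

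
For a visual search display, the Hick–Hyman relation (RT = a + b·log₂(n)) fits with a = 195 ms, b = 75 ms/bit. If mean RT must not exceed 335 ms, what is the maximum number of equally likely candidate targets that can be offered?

3

75·log₂ n ≤ 335 − 195 = 140, giving log₂ n ≤ 1.8667 and n ≤ 3.647. The largest whole number is 3.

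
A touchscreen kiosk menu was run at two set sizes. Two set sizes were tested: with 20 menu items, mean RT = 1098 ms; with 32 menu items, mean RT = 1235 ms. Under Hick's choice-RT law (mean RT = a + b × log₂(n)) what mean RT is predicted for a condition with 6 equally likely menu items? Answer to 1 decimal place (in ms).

747.1 ms

RT is linear in log₂ n, so two points fix the line:
  b = (1235 − 1098) / (log₂ 32 − log₂ 20) = 137 / (5 − 4.3219) = 202.043 ms/bit
  a = 1098 − 202.043 × 4.3219 = 224.783 ms
Then RT(6) = 224.783 + 202.043 × log₂ 6 = 224.783 + 202.043 × 2.5850 ≈ 747.057 ms.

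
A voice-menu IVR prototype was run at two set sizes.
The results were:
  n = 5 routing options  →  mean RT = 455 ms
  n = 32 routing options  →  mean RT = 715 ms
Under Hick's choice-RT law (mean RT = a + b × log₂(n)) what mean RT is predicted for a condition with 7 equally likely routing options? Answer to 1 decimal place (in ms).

502.1 ms

RT is linear in log₂ n, so two points fix the line:
  b = (715 − 455) / (log₂ 32 − log₂ 5) = 260 / (5 − 2.3219) = 97.085 ms/bit
  a = 455 − 97.085 × 2.3219 = 229.576 ms
Then RT(7) = 229.576 + 97.085 × log₂ 7 = 229.576 + 97.085 × 2.8074 ≈ 502.128 ms.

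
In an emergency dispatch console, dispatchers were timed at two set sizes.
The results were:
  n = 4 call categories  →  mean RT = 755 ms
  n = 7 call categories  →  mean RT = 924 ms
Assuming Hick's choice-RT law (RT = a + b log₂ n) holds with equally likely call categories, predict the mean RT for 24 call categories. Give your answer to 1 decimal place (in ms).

1296.1 ms

RT is linear in log₂ n, so two points fix the line:
  b = (924 − 755) / (log₂ 7 − log₂ 4) = 169 / (2.8074 − 2) = 209.326 ms/bit
  a = 755 − 209.326 × 2 = 336.349 ms
Then RT(24) = 336.349 + 209.326 × log₂ 24 = 336.349 + 209.326 × 4.5850 ≈ 1296.099 ms.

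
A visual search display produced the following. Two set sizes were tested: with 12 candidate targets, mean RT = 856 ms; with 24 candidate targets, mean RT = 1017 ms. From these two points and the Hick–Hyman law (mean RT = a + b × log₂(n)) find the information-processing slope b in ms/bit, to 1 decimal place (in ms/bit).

b = (RT₂ − RT₁)/(log₂ n₂ − log₂ n₁) = (1017 − 856)/(4.5850 − 3.5850) = 161.000 ms/bit.

161.0 ms/bit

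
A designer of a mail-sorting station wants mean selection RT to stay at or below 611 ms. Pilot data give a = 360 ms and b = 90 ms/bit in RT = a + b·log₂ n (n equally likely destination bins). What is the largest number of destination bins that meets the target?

6

90·log₂ n ≤ 611 − 360 = 251, giving log₂ n ≤ 2.7889 and n ≤ 6.911. The largest whole number is 6.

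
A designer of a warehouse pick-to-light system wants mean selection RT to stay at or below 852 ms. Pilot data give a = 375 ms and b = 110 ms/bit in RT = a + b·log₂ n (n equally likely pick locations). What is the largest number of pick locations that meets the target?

Information budget: (852 − 375)/110 = 4.3364 bits, so n ≤ 2^4.3364 = 20.201 → at most 20.

20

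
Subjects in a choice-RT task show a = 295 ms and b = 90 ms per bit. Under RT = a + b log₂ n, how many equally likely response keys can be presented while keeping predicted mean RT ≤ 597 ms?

Set 295 + 90·log₂ n ≤ 597 → log₂ n ≤ (597 − 295)/90 = 3.3556.
So n ≤ 2^3.3556 = 10.236; the largest integer n is 10.

10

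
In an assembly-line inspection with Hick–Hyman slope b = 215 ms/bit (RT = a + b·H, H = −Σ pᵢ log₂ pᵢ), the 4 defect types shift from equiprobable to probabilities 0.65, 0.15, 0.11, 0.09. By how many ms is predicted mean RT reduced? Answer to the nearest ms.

The RT saving is b·ΔH. Equiprobable H₀ = log₂(4) = 2.0000 bits; with the given probabilities H = 1.4775 bits.
b·(H₀ − H) = 215 × (2.0000 − 1.4775) = 112.35 ms.

112 ms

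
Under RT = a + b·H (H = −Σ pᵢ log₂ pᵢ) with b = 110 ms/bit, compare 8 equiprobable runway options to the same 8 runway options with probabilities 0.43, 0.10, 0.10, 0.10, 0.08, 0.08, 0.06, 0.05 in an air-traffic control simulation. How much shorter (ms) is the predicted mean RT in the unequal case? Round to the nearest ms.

The RT saving is b·ΔH. Equiprobable H₀ = log₂(8) = 3.0000 bits; with the given probabilities H = 2.5628 bits.
b·(H₀ − H) = 110 × (3.0000 − 2.5628) = 48.09 ms.

48 ms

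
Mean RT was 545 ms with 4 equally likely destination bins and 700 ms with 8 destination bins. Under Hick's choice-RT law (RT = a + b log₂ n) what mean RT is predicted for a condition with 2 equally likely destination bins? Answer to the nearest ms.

390 ms

Fit slope and intercept:
  b = (700 − 545) / (log₂ 8 − log₂ 4) = 155 / (3 − 2) = 155 ms/bit
  a = 545 − 155 × 2 = 235 ms
Then RT(2) = 235 + 155 × log₂ 2 = 235 + 155 × 1 ≈ 390.000 ms.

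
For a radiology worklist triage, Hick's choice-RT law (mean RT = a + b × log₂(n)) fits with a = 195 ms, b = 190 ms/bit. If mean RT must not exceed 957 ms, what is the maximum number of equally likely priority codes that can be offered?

16

190·log₂ n ≤ 957 − 195 = 762, giving log₂ n ≤ 4.0105 and n ≤ 16.117. The largest whole number is 16.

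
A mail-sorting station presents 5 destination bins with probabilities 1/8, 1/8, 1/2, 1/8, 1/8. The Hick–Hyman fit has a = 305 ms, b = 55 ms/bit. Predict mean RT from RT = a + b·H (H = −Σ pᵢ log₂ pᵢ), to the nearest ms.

415 ms

H = −Σ pᵢ log₂ pᵢ = 0.125·3 + 0.125·3 + 0.5·1 + 0.125·3 + 0.125·3 = 2.000 bits.
RT = 305 + 55 × 2.000 = 415.00 ms.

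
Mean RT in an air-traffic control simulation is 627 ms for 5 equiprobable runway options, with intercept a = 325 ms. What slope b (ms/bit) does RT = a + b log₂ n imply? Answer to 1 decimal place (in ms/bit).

log₂(5) = 2.3219 bits.
b = (RT − a)/log₂ n = (627 − 325) / 2.3219 = 130.064 ms/bit.

130.1 ms/bit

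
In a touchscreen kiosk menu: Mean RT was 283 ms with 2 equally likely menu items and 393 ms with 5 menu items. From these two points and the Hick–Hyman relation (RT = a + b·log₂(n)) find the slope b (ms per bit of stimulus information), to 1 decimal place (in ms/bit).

83.2 ms/bit

Slope: b = (393 − 283) / (log₂ 5 − log₂ 2) = 110/1.3219 = 83.212 ms/bit.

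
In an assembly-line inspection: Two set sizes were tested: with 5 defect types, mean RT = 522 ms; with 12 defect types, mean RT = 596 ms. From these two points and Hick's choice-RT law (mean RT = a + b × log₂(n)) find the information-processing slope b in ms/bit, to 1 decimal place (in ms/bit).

58.6 ms/bit

Slope: b = (596 − 522) / (log₂ 12 − log₂ 5) = 74/1.2630 = 58.589 ms/bit.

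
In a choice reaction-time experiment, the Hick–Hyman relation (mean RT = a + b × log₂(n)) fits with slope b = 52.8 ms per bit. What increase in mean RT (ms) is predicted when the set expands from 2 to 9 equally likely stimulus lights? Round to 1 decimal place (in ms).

Only the slope matters, since a is common to both: ΔRT = b·log₂(n₂/n₁).
log₂(9) − log₂(2) = 3.1699 − 1 = 2.1699.
ΔRT = 52.8 × 2.1699 = 114.572 ms.

114.6 ms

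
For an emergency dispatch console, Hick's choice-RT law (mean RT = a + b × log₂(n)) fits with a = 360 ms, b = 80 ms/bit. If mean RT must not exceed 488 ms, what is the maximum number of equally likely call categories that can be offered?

Information budget: (488 − 360)/80 = 1.6000 bits, so n ≤ 2^1.6000 = 3.031 → at most 3.

3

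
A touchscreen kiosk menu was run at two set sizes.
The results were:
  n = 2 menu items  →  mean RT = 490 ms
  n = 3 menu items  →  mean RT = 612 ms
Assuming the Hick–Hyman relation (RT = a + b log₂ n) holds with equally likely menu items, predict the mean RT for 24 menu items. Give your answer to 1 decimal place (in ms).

1237.7 ms

Solve the two-equation system in a and b:
  b = (612 − 490) / (log₂ 3 − log₂ 2) = 122 / (1.5850 − 1) = 208.560 ms/bit
  a = 490 − 208.560 × 1 = 281.440 ms
Then RT(24) = 281.440 + 208.560 × log₂ 24 = 281.440 + 208.560 × 4.5850 ≈ 1237.681 ms.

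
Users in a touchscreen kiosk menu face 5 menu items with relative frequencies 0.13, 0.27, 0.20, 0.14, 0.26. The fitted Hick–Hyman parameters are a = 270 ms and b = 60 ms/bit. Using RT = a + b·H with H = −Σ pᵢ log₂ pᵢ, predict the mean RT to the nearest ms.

406 ms

Entropy contributions −pᵢ log₂ pᵢ: 0.3826, 0.5100, 0.4644, 0.3971, 0.5053; sum H = 2.2594 bits.
RT = a + bH = 270 + 60·2.2594 = 405.57 ms.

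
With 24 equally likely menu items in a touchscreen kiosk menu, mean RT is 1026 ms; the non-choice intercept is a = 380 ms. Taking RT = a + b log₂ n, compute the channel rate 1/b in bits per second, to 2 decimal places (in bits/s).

7.10 bits/s

b = (1026 − 380)/log₂ 24 = 646/4.5850 = 140.895 ms per bit = 0.14090 s/bit; the reciprocal is 7.097 bits/s.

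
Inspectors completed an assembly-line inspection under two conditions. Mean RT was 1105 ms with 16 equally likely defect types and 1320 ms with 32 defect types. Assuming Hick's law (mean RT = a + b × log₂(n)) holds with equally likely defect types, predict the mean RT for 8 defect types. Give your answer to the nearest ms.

890 ms

Fit slope and intercept:
  b = (1320 − 1105) / (log₂ 32 − log₂ 16) = 215 / (5 − 4) = 215 ms/bit
  a = 1105 − 215 × 4 = 245 ms
Then RT(8) = 245 + 215 × log₂ 8 = 245 + 215 × 3 ≈ 890.000 ms.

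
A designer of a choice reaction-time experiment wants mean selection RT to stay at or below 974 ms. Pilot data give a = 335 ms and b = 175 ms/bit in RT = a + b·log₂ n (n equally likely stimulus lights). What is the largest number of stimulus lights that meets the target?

12

Information budget: (974 − 335)/175 = 3.6514 bits, so n ≤ 2^3.6514 = 12.566 → at most 12.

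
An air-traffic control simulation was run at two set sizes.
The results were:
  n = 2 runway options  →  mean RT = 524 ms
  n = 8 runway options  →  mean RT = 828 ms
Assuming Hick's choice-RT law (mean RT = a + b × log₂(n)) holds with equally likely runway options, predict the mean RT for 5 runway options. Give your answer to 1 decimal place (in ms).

Solve the two-equation system in a and b:
  b = (828 − 524) / (log₂ 8 − log₂ 2) = 304 / (3 − 1) = 152.000 ms/bit
  a = 524 − 152.000 × 1 = 372.000 ms
Then RT(5) = 372.000 + 152.000 × log₂ 5 = 372.000 + 152.000 × 2.3219 ≈ 724.933 ms.

724.9 ms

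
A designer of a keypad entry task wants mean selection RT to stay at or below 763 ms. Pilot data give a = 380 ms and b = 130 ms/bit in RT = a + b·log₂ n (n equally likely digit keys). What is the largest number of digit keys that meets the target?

7

Information budget: (763 − 380)/130 = 2.9462 bits, so n ≤ 2^2.9462 = 7.707 → at most 7.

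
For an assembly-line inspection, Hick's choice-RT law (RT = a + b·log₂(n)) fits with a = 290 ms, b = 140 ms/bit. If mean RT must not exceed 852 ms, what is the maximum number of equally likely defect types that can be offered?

140·log₂ n ≤ 852 − 290 = 562, giving log₂ n ≤ 4.0143 and n ≤ 16.159. The largest whole number is 16.

16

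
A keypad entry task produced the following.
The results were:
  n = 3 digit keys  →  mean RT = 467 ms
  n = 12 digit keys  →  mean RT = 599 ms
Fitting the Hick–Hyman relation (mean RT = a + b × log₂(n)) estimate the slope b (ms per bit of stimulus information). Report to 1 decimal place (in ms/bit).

The slope on a log₂ axis is (599 − 467) / (3.5850 − 1.5850) = 66.000 ms/bit.

66.0 ms/bit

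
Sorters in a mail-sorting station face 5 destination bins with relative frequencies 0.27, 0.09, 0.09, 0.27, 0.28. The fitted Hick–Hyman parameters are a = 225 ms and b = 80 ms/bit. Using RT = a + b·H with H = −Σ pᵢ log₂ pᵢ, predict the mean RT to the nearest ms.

398 ms

Entropy contributions −pᵢ log₂ pᵢ: 0.5100, 0.3127, 0.3127, 0.5100, 0.5142; sum H = 2.1596 bits.
RT = a + bH = 225 + 80·2.1596 = 397.77 ms.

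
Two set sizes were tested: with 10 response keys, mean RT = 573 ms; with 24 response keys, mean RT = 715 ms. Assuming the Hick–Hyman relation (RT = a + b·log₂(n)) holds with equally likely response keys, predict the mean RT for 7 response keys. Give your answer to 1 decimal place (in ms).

With log₂ n on the abscissa the relation is linear; from the two conditions:
  b = (715 − 573) / (log₂ 24 − log₂ 10) = 142 / (4.5850 − 3.3219) = 112.428 ms/bit
  a = 573 − 112.428 × 3.3219 = 199.523 ms
Then RT(7) = 199.523 + 112.428 × log₂ 7 = 199.523 + 112.428 × 2.8074 ≈ 515.148 ms.

515.1 ms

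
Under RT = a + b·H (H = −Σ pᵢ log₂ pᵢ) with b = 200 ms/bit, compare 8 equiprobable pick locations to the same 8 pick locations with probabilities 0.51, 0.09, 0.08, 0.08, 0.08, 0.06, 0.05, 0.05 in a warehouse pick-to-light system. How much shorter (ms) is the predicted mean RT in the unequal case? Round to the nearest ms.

128 ms

The RT saving is b·ΔH. Equiprobable H₀ = log₂(8) = 3.0000 bits; with the given probabilities H = 2.3583 bits.
b·(H₀ − H) = 200 × (3.0000 − 2.3583) = 128.33 ms.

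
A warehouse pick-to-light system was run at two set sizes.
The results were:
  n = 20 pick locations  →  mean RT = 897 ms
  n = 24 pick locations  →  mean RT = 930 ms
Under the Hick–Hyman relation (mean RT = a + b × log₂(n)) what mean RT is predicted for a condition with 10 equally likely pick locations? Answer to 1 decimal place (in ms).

Solve the two-equation system in a and b:
  b = (930 − 897) / (log₂ 24 − log₂ 20) = 33 / (4.5850 − 4.3219) = 125.459 ms/bit
  a = 897 − 125.459 × 4.3219 = 354.776 ms
Then RT(10) = 354.776 + 125.459 × log₂ 10 = 354.776 + 125.459 × 3.3219 ≈ 771.541 ms.

771.5 ms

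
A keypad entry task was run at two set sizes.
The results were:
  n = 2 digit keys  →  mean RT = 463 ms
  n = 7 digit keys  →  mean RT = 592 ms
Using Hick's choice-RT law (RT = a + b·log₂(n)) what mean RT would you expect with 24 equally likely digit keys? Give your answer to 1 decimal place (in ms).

718.9 ms

RT is linear in log₂ n, so two points fix the line:
  b = (592 − 463) / (log₂ 7 − log₂ 2) = 129 / (2.8074 − 1) = 71.375 ms/bit
  a = 463 − 71.375 × 1 = 391.625 ms
Then RT(24) = 391.625 + 71.375 × log₂ 24 = 391.625 + 71.375 × 4.5850 ≈ 718.877 ms.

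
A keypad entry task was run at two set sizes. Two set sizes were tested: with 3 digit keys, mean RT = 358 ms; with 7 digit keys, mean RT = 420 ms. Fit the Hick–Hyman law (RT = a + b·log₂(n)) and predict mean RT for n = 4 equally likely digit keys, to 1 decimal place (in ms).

Fit slope and intercept:
  b = (420 − 358) / (log₂ 7 − log₂ 3) = 62 / (2.8074 − 1.5850) = 50.720 ms/bit
  a = 358 − 50.720 × 1.5850 = 277.610 ms
Then RT(4) = 277.610 + 50.720 × log₂ 4 = 277.610 + 50.720 × 2 ≈ 379.051 ms.

379.1 ms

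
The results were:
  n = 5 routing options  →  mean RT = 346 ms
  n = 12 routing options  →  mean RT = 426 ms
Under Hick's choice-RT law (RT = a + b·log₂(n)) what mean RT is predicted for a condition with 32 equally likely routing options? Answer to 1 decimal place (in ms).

Solve the two-equation system in a and b:
  b = (426 − 346) / (log₂ 12 − log₂ 5) = 80 / (3.5850 − 2.3219) = 63.340 ms/bit
  a = 346 − 63.340 × 2.3219 = 198.930 ms
Then RT(32) = 198.930 + 63.340 × log₂ 32 = 198.930 + 63.340 × 5 ≈ 515.628 ms.

515.6 ms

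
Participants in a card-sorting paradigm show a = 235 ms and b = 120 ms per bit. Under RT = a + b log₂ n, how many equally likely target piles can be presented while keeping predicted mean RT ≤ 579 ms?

Set 235 + 120·log₂ n ≤ 579 → log₂ n ≤ (579 − 235)/120 = 2.8667.
So n ≤ 2^2.8667 = 7.294; the largest integer n is 7.

7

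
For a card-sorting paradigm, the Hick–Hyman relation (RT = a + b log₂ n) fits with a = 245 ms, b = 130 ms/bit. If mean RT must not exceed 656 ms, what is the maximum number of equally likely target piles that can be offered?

8

Information budget: (656 − 245)/130 = 3.1615 bits, so n ≤ 2^3.1615 = 8.948 → at most 8.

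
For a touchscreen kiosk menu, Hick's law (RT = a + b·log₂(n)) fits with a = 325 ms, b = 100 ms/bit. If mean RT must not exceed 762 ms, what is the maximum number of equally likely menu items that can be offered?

20

Set 325 + 100·log₂ n ≤ 762 → log₂ n ≤ (762 − 325)/100 = 4.3700.
So n ≤ 2^4.3700 = 20.678; the largest integer n is 20.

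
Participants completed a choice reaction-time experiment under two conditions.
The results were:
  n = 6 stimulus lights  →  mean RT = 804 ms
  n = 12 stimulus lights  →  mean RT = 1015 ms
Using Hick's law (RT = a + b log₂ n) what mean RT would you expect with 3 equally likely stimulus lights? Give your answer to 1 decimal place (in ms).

RT is linear in log₂ n, so two points fix the line:
  b = (1015 − 804) / (log₂ 12 − log₂ 6) = 211 / (3.5850 − 2.5850) = 211.000 ms/bit
  a = 804 − 211.000 × 2.5850 = 258.573 ms
Then RT(3) = 258.573 + 211.000 × log₂ 3 = 258.573 + 211.000 × 1.5850 ≈ 593.000 ms.

593.0 ms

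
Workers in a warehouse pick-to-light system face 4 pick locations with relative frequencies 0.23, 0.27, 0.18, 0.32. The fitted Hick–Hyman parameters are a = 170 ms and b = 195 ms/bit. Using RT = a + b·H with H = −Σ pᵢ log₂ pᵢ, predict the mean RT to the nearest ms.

Entropy contributions −pᵢ log₂ pᵢ: 0.4877, 0.5100, 0.4453, 0.5260; sum H = 1.9690 bits.
RT = a + bH = 170 + 195·1.9690 = 553.96 ms.

554 ms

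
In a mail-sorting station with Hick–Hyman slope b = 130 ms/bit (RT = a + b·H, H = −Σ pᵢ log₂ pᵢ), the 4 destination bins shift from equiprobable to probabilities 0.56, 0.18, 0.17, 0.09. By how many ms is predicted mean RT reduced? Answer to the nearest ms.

Equiprobable entropy H₀ = log₂ 4 = 2.0000 bits.
Skewed entropy H = −Σ pᵢ log₂ pᵢ = 1.6610 bits.
ΔRT = b·(H₀ − H) = 130 × 0.3390 = 44.07 ms.

44 ms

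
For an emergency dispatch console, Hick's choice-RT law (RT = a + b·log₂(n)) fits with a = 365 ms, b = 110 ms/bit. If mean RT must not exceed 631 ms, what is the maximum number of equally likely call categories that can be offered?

5

Set 365 + 110·log₂ n ≤ 631 → log₂ n ≤ (631 − 365)/110 = 2.4182.
So n ≤ 2^2.4182 = 5.345; the largest integer n is 5.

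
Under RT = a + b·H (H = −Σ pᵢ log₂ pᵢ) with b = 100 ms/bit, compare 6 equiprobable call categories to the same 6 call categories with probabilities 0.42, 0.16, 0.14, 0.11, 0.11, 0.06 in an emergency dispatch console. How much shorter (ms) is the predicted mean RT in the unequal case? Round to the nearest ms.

Equiprobable entropy H₀ = log₂ 6 = 2.5850 bits.
Skewed entropy H = −Σ pᵢ log₂ pᵢ = 2.2899 bits.
ΔRT = b·(H₀ − H) = 100 × 0.2951 = 29.51 ms.

30 ms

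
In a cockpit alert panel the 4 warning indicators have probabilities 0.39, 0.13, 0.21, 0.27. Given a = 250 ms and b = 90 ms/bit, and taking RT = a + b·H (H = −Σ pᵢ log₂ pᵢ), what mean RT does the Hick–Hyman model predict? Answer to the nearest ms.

421 ms

H = 0.39·log₂(1/0.39) + 0.13·log₂(1/0.13) + 0.21·log₂(1/0.21) + 0.27·log₂(1/0.27) = 1.8953 bits.
RT = 250 + 90 × 1.8953 = 420.58 ms.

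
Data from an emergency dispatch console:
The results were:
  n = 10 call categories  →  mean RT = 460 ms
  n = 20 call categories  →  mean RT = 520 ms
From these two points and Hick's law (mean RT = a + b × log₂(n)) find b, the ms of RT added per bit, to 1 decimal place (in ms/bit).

60.0 ms/bit

b = (RT₂ − RT₁)/(log₂ n₂ − log₂ n₁) = (520 − 460)/(4.3219 − 3.3219) = 60.000 ms/bit.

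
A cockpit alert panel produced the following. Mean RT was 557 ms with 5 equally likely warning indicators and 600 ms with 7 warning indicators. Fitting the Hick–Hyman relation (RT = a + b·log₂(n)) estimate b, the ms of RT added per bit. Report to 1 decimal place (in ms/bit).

The slope on a log₂ axis is (600 − 557) / (2.8074 − 2.3219) = 88.582 ms/bit.

88.6 ms/bit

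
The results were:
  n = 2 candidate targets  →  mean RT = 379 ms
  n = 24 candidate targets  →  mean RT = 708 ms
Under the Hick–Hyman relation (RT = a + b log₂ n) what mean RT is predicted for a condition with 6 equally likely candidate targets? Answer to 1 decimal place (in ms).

Solve the two-equation system in a and b:
  b = (708 − 379) / (log₂ 24 − log₂ 2) = 329 / (4.5850 − 1) = 91.772 ms/bit
  a = 379 − 91.772 × 1 = 287.228 ms
Then RT(6) = 287.228 + 91.772 × log₂ 6 = 287.228 + 91.772 × 2.5850 ≈ 524.456 ms.

524.5 ms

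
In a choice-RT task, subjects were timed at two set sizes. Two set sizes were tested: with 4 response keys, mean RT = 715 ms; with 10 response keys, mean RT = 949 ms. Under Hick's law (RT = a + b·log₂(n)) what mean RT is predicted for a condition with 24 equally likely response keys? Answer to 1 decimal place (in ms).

1172.6 ms

With log₂ n on the abscissa the relation is linear; from the two conditions:
  b = (949 − 715) / (log₂ 10 − log₂ 4) = 234 / (3.3219 − 2) = 177.014 ms/bit
  a = 715 − 177.014 × 2 = 360.972 ms
Then RT(24) = 360.972 + 177.014 × log₂ 24 = 360.972 + 177.014 × 4.5850 ≈ 1172.575 ms.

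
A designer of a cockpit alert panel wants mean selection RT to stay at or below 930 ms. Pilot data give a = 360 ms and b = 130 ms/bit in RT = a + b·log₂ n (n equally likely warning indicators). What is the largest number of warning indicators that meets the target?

20

Information budget: (930 − 360)/130 = 4.3846 bits, so n ≤ 2^4.3846 = 20.888 → at most 20.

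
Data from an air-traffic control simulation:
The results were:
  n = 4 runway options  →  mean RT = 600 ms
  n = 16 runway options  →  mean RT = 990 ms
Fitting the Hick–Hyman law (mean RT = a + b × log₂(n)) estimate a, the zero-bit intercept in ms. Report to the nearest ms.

210 ms

Slope: b = (990 − 600) / (log₂ 16 − log₂ 4) = 390/2.0000 = 195 ms/bit.
Intercept: a = 600 − 195·log₂(4) = 210.000 ms.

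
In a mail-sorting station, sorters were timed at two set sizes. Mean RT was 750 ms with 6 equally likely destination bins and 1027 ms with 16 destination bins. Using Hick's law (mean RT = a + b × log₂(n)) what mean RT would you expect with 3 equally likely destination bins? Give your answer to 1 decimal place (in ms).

Fit slope and intercept:
  b = (1027 − 750) / (log₂ 16 − log₂ 6) = 277 / (4 − 2.5850) = 195.755 ms/bit
  a = 750 − 195.755 × 2.5850 = 243.982 ms
Then RT(3) = 243.982 + 195.755 × log₂ 3 = 243.982 + 195.755 × 1.5850 ≈ 554.245 ms.

554.2 ms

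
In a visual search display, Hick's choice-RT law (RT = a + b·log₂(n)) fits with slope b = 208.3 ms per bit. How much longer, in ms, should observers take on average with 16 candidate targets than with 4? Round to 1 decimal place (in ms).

ΔRT = (a + b log₂ n₂) − (a + b log₂ n₁) = b·(log₂ n₂ − log₂ n₁).
log₂(16) − log₂(4) = log₂(16/4) = log₂(4) = 2.
ΔRT = 208.3 × 2.0000 = 416.600 ms.

416.6 ms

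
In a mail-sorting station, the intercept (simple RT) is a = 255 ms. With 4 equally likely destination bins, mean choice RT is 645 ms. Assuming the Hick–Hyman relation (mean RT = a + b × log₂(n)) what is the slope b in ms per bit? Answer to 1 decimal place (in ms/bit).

log₂(4) = 2 bits.
b = (RT − a)/log₂ n = (645 − 255) / 2 = 195.000 ms/bit.

195.0 ms/bit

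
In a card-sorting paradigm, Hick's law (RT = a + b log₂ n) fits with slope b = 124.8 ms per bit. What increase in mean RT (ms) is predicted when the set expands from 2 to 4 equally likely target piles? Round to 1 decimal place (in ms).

124.8 ms

The intercept a cancels: ΔRT = b·(log₂ n₂ − log₂ n₁) = b·log₂(n₂/n₁).
log₂(4) − log₂(2) = log₂(4/2) = log₂(2) = 1.
ΔRT = 124.8 × 1.0000 = 124.800 ms.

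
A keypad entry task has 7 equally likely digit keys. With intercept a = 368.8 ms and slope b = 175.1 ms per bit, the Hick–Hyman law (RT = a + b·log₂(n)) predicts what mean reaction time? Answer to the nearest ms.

log₂(7) = 2.8074 bits, so RT = 368.8 + 175.1 × 2.8074 ≈ 860.368 ms.

860 ms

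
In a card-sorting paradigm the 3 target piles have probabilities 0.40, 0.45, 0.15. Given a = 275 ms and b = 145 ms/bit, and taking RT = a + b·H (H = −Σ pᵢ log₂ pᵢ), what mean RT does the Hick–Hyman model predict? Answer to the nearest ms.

Entropy contributions −pᵢ log₂ pᵢ: 0.5288, 0.5184, 0.4105; sum H = 1.4577 bits.
RT = a + bH = 275 + 145·1.4577 = 486.37 ms.

486 ms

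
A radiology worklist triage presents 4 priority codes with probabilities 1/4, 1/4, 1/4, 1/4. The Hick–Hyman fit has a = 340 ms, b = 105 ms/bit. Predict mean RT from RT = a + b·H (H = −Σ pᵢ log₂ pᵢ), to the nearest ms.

550 ms

Each term −pᵢ log₂ pᵢ: 0.25·2 + 0.25·2 + 0.25·2 + 0.25·2; summed, H = 2.000 bits.
Mean RT = a + bH = 340 + 105·2.000 = 550.00 ms.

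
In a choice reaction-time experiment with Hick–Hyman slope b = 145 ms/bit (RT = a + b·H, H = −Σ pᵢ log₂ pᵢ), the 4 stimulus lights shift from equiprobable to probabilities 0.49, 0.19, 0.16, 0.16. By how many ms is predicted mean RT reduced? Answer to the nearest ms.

The RT saving is b·ΔH. Equiprobable H₀ = log₂(4) = 2.0000 bits; with the given probabilities H = 1.8055 bits.
b·(H₀ − H) = 145 × (2.0000 − 1.8055) = 28.20 ms.

28 ms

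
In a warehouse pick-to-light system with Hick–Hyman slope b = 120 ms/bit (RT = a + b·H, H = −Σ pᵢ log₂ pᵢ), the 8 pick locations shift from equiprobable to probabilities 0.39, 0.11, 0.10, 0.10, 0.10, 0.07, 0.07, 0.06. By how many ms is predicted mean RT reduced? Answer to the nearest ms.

41 ms

The RT saving is b·ΔH. Equiprobable H₀ = log₂(8) = 3.0000 bits; with the given probabilities H = 2.6573 bits.
b·(H₀ − H) = 120 × (3.0000 − 2.6573) = 41.12 ms.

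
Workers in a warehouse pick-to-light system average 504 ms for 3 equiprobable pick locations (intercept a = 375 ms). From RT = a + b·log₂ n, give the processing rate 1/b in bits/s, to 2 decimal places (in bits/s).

12.29 bits/s

b = (504 − 375)/log₂ 3 = 129/1.5850 = 81.390 ms per bit = 0.08139 s/bit; the reciprocal is 12.287 bits/s.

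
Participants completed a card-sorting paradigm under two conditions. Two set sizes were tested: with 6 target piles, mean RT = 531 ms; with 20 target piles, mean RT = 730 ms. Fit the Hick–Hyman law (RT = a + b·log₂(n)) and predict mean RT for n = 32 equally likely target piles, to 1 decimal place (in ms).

807.7 ms

Fit slope and intercept:
  b = (730 − 531) / (log₂ 20 − log₂ 6) = 199 / (4.3219 − 2.5850) = 114.568 ms/bit
  a = 531 − 114.568 × 2.5850 = 234.847 ms
Then RT(32) = 234.847 + 114.568 × log₂ 32 = 234.847 + 114.568 × 5 ≈ 807.685 ms.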